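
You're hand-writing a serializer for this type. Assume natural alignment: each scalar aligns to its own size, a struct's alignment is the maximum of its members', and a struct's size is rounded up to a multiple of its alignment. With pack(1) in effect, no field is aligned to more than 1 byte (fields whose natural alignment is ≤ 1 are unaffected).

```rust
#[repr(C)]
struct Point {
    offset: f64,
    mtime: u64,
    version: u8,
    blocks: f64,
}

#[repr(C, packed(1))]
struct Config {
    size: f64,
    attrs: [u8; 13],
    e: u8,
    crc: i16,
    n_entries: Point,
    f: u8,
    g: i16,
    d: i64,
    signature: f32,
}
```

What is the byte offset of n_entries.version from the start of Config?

Point: 0..8  offset  (8B, 8-aligned); 8..16  mtime  (8B, 8-aligned); 16..17  version  (1B, 1-aligned); 17..24  -- padding (7B); 24..32  blocks  (8B, 8-aligned); sizeof = 32, alignof = 8
0..8  size  (8B, 1-aligned)
8..21  attrs  (13B, 1-aligned)
21..22  e  (1B, 1-aligned)
22..24  crc  (2B, 1-aligned)
24..56  n_entries  (32B, 1-aligned)
within Point: version at 16
24 + 16 = 40

40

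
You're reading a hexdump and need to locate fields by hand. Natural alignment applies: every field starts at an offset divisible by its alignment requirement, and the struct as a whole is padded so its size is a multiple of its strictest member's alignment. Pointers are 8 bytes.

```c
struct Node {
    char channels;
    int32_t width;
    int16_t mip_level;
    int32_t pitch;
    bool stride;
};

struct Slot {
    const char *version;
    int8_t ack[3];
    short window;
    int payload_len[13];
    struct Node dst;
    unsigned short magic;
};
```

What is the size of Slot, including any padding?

96

Node: 0..1  channels  (1B, 1-aligned); 1..4  -- padding (3B); 4..8  width  (4B, 4-aligned); 8..10  mip_level  (2B, 2-aligned); 10..12  -- padding (2B); 12..16  pitch  (4B, 4-aligned); 16..17  stride  (1B, 1-aligned); 17..20  -- tail padding (3B); sizeof = 20, alignof = 4
0..8  version  (8B, 8-aligned)
8..11  ack  (3B, 1-aligned)
11..12  -- padding (1B)
12..14  window  (2B, 2-aligned)
14..16  -- padding (2B)
16..68  payload_len  (52B, 4-aligned)
68..88  dst  (20B, 4-aligned)
88..90  magic  (2B, 2-aligned)
90..96  -- tail padding (6B)
sizeof = 96, alignof = 8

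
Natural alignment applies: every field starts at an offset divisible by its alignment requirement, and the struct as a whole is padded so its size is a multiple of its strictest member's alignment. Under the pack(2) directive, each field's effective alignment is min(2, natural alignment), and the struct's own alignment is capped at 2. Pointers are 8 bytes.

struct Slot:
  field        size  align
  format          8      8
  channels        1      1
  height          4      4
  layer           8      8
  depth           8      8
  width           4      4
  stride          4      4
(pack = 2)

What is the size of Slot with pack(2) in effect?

38

format at 0 (size 8, align 2) → ends 8
channels at 8 (size 1, align 1) → ends 9
pad 1 to align 2 for height
height at 10 (size 4, align 2) → ends 14
layer at 14 (size 8, align 2) → ends 22
depth at 22 (size 8, align 2) → ends 30
width at 30 (size 4, align 2) → ends 34
stride at 34 (size 4, align 2) → ends 38
total 38 bytes, alignment 2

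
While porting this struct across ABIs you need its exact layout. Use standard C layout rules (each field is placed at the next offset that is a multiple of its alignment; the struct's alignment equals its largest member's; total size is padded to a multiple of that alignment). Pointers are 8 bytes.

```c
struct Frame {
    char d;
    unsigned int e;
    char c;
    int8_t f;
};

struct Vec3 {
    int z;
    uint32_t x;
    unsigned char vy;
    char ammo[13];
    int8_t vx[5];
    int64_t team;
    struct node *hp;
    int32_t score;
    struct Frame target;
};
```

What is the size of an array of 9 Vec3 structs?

Frame: @0: d [1B, align 1] → 1; +3 pad (align 4); @4: e [4B, align 4] → 8; @8: c [1B, align 1] → 9; @9: f [1B, align 1] → 10; +2 tail pad (align 4); size 12, align 4
@0: z [4B, align 4] → 4
@4: x [4B, align 4] → 8
@8: vy [1B, align 1] → 9
@9: ammo [13B, align 1] → 22
@22: vx [5B, align 1] → 27
+5 pad (align 8)
@32: team [8B, align 8] → 40
@40: hp [8B, align 8] → 48
@48: score [4B, align 4] → 52
@52: target [12B, align 4] → 64
size 64, align 8
array of 9: 9 × 64 = 576

576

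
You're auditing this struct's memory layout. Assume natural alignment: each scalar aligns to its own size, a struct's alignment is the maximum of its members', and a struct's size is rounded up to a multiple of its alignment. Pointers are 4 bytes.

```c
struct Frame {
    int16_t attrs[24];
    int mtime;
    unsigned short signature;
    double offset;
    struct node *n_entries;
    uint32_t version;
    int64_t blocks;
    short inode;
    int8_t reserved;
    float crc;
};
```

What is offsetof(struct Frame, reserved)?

82

attrs at 0 (size 48, align 2) → ends 48
mtime at 48 (size 4, align 4) → ends 52
signature at 52 (size 2, align 2) → ends 54
pad 2 to align 8 for offset
offset at 56 (size 8, align 8) → ends 64
n_entries at 64 (size 4, align 4) → ends 68
version at 68 (size 4, align 4) → ends 72
blocks at 72 (size 8, align 8) → ends 80
inode at 80 (size 2, align 2) → ends 82
reserved at 82 (size 1, align 1) → ends 83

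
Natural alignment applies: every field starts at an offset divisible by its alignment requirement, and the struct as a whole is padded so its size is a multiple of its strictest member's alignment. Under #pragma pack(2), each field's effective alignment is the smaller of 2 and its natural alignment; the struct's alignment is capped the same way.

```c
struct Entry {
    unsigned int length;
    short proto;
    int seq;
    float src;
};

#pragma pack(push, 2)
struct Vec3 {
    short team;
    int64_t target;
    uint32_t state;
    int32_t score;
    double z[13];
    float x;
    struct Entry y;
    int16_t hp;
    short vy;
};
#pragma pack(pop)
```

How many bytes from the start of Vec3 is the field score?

Entry: length at 0 (size 4, align 4) → ends 4; proto at 4 (size 2, align 2) → ends 6; pad 2 to align 4 for seq; seq at 8 (size 4, align 4) → ends 12; src at 12 (size 4, align 4) → ends 16; total 16 bytes, alignment 4
team at 0 (size 2, align 2) → ends 2
target at 2 (size 8, align 2) → ends 10
state at 10 (size 4, align 2) → ends 14
score at 14 (size 4, align 2) → ends 18

14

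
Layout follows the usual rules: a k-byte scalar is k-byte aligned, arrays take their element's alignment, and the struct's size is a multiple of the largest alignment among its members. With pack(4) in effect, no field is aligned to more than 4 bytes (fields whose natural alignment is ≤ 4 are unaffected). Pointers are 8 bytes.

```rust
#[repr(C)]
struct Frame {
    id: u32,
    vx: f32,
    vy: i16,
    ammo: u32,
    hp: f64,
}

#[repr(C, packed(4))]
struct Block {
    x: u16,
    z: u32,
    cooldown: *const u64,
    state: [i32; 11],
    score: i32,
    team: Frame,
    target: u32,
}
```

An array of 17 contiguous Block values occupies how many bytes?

Frame: @0: id [4B, align 4] → 4; @4: vx [4B, align 4] → 8; @8: vy [2B, align 2] → 10; +2 pad (align 4); @12: ammo [4B, align 4] → 16; @16: hp [8B, align 8] → 24; size 24, align 8
@0: x [2B, align 2] → 2
+2 pad (align 4)
@4: z [4B, align 4] → 8
@8: cooldown [8B, align 4] → 16
@16: state [44B, align 4] → 60
@60: score [4B, align 4] → 64
@64: team [24B, align 4] → 88
@88: target [4B, align 4] → 92
size 92, align 4
array of 17: 17 × 92 = 1564

1564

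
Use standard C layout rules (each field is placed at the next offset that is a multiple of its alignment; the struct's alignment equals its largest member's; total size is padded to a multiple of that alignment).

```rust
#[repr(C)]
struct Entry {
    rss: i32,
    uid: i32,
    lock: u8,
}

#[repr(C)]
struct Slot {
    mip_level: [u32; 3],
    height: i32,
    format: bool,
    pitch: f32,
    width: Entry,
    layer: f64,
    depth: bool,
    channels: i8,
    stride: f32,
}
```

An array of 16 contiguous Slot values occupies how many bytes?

896

Entry: 0..4  rss  (4B, 4-aligned); 4..8  uid  (4B, 4-aligned); 8..9  lock  (1B, 1-aligned); 9..12  -- tail padding (3B); sizeof = 12, alignof = 4
0..12  mip_level  (12B, 4-aligned)
12..16  height  (4B, 4-aligned)
16..17  format  (1B, 1-aligned)
17..20  -- padding (3B)
20..24  pitch  (4B, 4-aligned)
24..36  width  (12B, 4-aligned)
36..40  -- padding (4B)
40..48  layer  (8B, 8-aligned)
48..49  depth  (1B, 1-aligned)
49..50  channels  (1B, 1-aligned)
50..52  -- padding (2B)
52..56  stride  (4B, 4-aligned)
sizeof = 56, alignof = 8
array of 16: 16 × 56 = 896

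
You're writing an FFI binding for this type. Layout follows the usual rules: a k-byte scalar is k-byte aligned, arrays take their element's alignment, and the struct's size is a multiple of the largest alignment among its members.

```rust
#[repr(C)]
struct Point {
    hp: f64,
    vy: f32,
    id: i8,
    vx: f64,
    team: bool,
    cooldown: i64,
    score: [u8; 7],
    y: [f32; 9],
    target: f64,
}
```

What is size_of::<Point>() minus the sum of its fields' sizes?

@0: hp [8B, align 8] → 8
@8: vy [4B, align 4] → 12
@12: id [1B, align 1] → 13
+3 pad (align 8)
@16: vx [8B, align 8] → 24
@24: team [1B, align 1] → 25
+7 pad (align 8)
@32: cooldown [8B, align 8] → 40
@40: score [7B, align 1] → 47
+1 pad (align 4)
@48: y [36B, align 4] → 84
+4 pad (align 8)
@88: target [8B, align 8] → 96
size 96, align 8
data bytes 81, size 96 → padding 15

15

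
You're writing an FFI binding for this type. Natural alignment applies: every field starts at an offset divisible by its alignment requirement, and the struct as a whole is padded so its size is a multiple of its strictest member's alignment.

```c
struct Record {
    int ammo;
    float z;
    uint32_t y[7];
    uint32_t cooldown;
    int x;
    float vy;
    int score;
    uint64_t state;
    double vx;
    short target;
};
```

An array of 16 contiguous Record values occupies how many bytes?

ammo at 0 (size 4, align 4) → ends 4
z at 4 (size 4, align 4) → ends 8
y at 8 (size 28, align 4) → ends 36
cooldown at 36 (size 4, align 4) → ends 40
x at 40 (size 4, align 4) → ends 44
vy at 44 (size 4, align 4) → ends 48
score at 48 (size 4, align 4) → ends 52
pad 4 to align 8 for state
state at 56 (size 8, align 8) → ends 64
vx at 64 (size 8, align 8) → ends 72
target at 72 (size 2, align 2) → ends 74
tail pad 6 to reach multiple of 8
total 80 bytes, alignment 8
array of 16: 16 × 80 = 1280

1280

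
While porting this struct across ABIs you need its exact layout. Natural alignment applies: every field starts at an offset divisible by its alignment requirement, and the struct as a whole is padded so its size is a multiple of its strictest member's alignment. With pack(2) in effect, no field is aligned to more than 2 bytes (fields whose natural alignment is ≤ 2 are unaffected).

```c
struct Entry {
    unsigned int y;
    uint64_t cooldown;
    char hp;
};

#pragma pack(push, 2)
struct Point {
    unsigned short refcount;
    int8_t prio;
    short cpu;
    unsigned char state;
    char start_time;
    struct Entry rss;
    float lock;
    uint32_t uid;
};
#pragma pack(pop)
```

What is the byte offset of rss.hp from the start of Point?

24

Entry: 0..4  y  (4B, 4-aligned); 4..8  -- padding (4B); 8..16  cooldown  (8B, 8-aligned); 16..17  hp  (1B, 1-aligned); 17..24  -- tail padding (7B); sizeof = 24, alignof = 8
0..2  refcount  (2B, 2-aligned)
2..3  prio  (1B, 1-aligned)
3..4  -- padding (1B)
4..6  cpu  (2B, 2-aligned)
6..7  state  (1B, 1-aligned)
7..8  start_time  (1B, 1-aligned)
8..32  rss  (24B, 2-aligned)
within Entry: hp at 16
8 + 16 = 24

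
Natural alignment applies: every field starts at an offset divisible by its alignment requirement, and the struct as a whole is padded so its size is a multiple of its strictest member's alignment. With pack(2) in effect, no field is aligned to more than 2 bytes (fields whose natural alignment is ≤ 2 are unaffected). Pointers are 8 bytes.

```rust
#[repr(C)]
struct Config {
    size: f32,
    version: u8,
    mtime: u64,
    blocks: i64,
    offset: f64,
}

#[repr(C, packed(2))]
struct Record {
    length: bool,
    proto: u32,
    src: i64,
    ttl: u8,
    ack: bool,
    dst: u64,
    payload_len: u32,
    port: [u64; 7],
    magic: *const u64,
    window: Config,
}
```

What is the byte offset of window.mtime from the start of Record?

100

Config: size at 0 (size 4, align 4) → ends 4; version at 4 (size 1, align 1) → ends 5; pad 3 to align 8 for mtime; mtime at 8 (size 8, align 8) → ends 16; blocks at 16 (size 8, align 8) → ends 24; offset at 24 (size 8, align 8) → ends 32; total 32 bytes, alignment 8
length at 0 (size 1, align 1) → ends 1
pad 1 to align 2 for proto
proto at 2 (size 4, align 2) → ends 6
src at 6 (size 8, align 2) → ends 14
ttl at 14 (size 1, align 1) → ends 15
ack at 15 (size 1, align 1) → ends 16
dst at 16 (size 8, align 2) → ends 24
payload_len at 24 (size 4, align 2) → ends 28
port at 28 (size 56, align 2) → ends 84
magic at 84 (size 8, align 2) → ends 92
window at 92 (size 32, align 2) → ends 124
within Config: mtime at 8
92 + 8 = 100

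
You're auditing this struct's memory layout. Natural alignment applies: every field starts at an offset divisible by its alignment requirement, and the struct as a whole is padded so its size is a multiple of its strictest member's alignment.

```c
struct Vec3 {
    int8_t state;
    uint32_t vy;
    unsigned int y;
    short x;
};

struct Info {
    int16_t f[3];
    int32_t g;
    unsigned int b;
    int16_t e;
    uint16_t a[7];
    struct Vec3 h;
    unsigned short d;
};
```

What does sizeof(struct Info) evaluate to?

52 bytes

Vec3: @0: state [1B, align 1] → 1; +3 pad (align 4); @4: vy [4B, align 4] → 8; @8: y [4B, align 4] → 12; @12: x [2B, align 2] → 14; +2 tail pad (align 4); size 16, align 4
@0: f [6B, align 2] → 6
+2 pad (align 4)
@8: g [4B, align 4] → 12
@12: b [4B, align 4] → 16
@16: e [2B, align 2] → 18
@18: a [14B, align 2] → 32
@32: h [16B, align 4] → 48
@48: d [2B, align 2] → 50
+2 tail pad (align 4)
size 52, align 4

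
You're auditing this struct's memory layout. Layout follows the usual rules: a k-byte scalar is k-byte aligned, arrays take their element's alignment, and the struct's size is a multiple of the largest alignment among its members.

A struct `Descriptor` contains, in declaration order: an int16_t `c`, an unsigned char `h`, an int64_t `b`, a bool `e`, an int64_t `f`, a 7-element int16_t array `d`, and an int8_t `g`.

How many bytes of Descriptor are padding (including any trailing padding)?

0..2  c  (2B, 2-aligned)
2..3  h  (1B, 1-aligned)
3..8  -- padding (5B)
8..16  b  (8B, 8-aligned)
16..17  e  (1B, 1-aligned)
17..24  -- padding (7B)
24..32  f  (8B, 8-aligned)
32..46  d  (14B, 2-aligned)
46..47  g  (1B, 1-aligned)
47..48  -- tail padding (1B)
sizeof = 48, alignof = 8
data bytes 35, size 48 → padding 13

13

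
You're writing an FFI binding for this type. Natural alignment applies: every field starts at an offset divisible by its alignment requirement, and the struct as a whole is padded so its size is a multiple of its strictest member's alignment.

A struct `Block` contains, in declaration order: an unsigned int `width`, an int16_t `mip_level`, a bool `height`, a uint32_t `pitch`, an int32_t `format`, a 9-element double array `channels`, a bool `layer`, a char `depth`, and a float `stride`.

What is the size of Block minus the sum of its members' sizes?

3

width at 0 (size 4, align 4) → ends 4
mip_level at 4 (size 2, align 2) → ends 6
height at 6 (size 1, align 1) → ends 7
pad 1 to align 4 for pitch
pitch at 8 (size 4, align 4) → ends 12
format at 12 (size 4, align 4) → ends 16
channels at 16 (size 72, align 8) → ends 88
layer at 88 (size 1, align 1) → ends 89
depth at 89 (size 1, align 1) → ends 90
pad 2 to align 4 for stride
stride at 92 (size 4, align 4) → ends 96
total 96 bytes, alignment 8
data bytes 93, size 96 → padding 3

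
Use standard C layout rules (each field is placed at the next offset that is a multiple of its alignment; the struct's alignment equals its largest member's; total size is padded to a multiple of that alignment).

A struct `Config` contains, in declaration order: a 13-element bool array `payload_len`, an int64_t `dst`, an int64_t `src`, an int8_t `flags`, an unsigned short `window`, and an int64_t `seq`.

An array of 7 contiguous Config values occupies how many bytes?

0..13  payload_len  (13B, 1-aligned)
13..16  -- padding (3B)
16..24  dst  (8B, 8-aligned)
24..32  src  (8B, 8-aligned)
32..33  flags  (1B, 1-aligned)
33..34  -- padding (1B)
34..36  window  (2B, 2-aligned)
36..40  -- padding (4B)
40..48  seq  (8B, 8-aligned)
sizeof = 48, alignof = 8
array of 7: 7 × 48 = 336

336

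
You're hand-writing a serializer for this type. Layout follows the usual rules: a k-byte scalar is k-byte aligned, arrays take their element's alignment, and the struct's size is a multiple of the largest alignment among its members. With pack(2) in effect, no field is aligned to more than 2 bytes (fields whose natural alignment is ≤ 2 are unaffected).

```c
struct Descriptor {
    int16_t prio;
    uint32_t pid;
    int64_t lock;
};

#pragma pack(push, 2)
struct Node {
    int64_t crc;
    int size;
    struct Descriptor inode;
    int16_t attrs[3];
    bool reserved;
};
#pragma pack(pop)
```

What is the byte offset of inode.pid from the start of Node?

16

Descriptor: @0: prio [2B, align 2] → 2; +2 pad (align 4); @4: pid [4B, align 4] → 8; @8: lock [8B, align 8] → 16; size 16, align 8
@0: crc [8B, align 2] → 8
@8: size [4B, align 2] → 12
@12: inode [16B, align 2] → 28
within Descriptor: pid at 4
12 + 4 = 16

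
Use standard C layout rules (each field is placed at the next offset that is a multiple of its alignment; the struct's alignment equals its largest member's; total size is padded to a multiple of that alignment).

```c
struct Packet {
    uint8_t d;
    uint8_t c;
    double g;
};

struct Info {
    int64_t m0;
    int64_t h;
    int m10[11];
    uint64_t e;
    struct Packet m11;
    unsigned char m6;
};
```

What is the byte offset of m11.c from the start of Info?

73

Packet: @0: d [1B, align 1] → 1; @1: c [1B, align 1] → 2; +6 pad (align 8); @8: g [8B, align 8] → 16; size 16, align 8
@0: m0 [8B, align 8] → 8
@8: h [8B, align 8] → 16
@16: m10 [44B, align 4] → 60
+4 pad (align 8)
@64: e [8B, align 8] → 72
@72: m11 [16B, align 8] → 88
within Packet: c at 1
72 + 1 = 73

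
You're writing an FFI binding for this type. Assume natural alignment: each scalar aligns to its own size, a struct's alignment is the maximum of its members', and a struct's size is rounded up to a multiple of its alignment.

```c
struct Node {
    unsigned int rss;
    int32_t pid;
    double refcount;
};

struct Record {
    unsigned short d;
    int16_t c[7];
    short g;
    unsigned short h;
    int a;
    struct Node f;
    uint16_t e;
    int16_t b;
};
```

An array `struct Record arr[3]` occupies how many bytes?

144

Node: @0: rss [4B, align 4] → 4; @4: pid [4B, align 4] → 8; @8: refcount [8B, align 8] → 16; size 16, align 8
@0: d [2B, align 2] → 2
@2: c [14B, align 2] → 16
@16: g [2B, align 2] → 18
@18: h [2B, align 2] → 20
@20: a [4B, align 4] → 24
@24: f [16B, align 8] → 40
@40: e [2B, align 2] → 42
@42: b [2B, align 2] → 44
+4 tail pad (align 8)
size 48, align 8
array of 3: 3 × 48 = 144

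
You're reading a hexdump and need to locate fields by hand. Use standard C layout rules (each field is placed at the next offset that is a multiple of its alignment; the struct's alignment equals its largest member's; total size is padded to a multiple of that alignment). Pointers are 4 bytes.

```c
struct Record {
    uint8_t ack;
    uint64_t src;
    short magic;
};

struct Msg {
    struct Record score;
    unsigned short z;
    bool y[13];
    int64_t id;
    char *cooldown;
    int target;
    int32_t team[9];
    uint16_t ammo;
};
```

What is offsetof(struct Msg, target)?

52

Record: ack at 0 (size 1, align 1) → ends 1; pad 7 to align 8 for src; src at 8 (size 8, align 8) → ends 16; magic at 16 (size 2, align 2) → ends 18; tail pad 6 to reach multiple of 8; total 24 bytes, alignment 8
score at 0 (size 24, align 8) → ends 24
z at 24 (size 2, align 2) → ends 26
y at 26 (size 13, align 1) → ends 39
pad 1 to align 8 for id
id at 40 (size 8, align 8) → ends 48
cooldown at 48 (size 4, align 4) → ends 52
target at 52 (size 4, align 4) → ends 56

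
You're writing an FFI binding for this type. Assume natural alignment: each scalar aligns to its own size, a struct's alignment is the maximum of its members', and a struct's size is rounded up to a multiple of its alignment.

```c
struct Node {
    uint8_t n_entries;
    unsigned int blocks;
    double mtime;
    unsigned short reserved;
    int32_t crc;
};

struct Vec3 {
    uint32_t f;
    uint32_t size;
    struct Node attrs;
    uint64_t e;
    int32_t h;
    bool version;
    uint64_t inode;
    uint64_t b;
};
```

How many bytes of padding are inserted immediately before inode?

Node: 0..1  n_entries  (1B, 1-aligned); 1..4  -- padding (3B); 4..8  blocks  (4B, 4-aligned); 8..16  mtime  (8B, 8-aligned); 16..18  reserved  (2B, 2-aligned); 18..20  -- padding (2B); 20..24  crc  (4B, 4-aligned); sizeof = 24, alignof = 8
0..4  f  (4B, 4-aligned)
4..8  size  (4B, 4-aligned)
8..32  attrs  (24B, 8-aligned)
32..40  e  (8B, 8-aligned)
40..44  h  (4B, 4-aligned)
44..45  version  (1B, 1-aligned)
45..48  -- padding (3B)
48..56  inode  (8B, 8-aligned)

3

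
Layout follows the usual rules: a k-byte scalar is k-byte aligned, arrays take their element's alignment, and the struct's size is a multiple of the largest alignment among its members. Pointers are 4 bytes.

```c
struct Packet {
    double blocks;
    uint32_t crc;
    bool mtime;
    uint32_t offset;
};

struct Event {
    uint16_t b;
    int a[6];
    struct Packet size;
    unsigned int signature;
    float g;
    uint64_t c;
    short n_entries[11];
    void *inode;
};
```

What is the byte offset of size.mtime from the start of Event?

Packet: 0..8  blocks  (8B, 8-aligned); 8..12  crc  (4B, 4-aligned); 12..13  mtime  (1B, 1-aligned); 13..16  -- padding (3B); 16..20  offset  (4B, 4-aligned); 20..24  -- tail padding (4B); sizeof = 24, alignof = 8
0..2  b  (2B, 2-aligned)
2..4  -- padding (2B)
4..28  a  (24B, 4-aligned)
28..32  -- padding (4B)
32..56  size  (24B, 8-aligned)
within Packet: mtime at 12
32 + 12 = 44

44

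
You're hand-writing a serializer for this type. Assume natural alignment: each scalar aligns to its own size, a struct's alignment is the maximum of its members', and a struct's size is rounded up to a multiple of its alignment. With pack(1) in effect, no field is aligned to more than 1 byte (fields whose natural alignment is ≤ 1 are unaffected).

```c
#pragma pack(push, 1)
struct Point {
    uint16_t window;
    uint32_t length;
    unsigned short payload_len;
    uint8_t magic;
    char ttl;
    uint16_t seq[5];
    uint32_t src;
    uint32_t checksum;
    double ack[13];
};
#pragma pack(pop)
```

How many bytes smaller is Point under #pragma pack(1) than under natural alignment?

4

natural layout:
  @0: window [2B, align 2] → 2
  +2 pad (align 4)
  @4: length [4B, align 4] → 8
  @8: payload_len [2B, align 2] → 10
  @10: magic [1B, align 1] → 11
  @11: ttl [1B, align 1] → 12
  @12: seq [10B, align 2] → 22
  +2 pad (align 4)
  @24: src [4B, align 4] → 28
  @28: checksum [4B, align 4] → 32
  @32: ack [104B, align 8] → 136
  size 136, align 8
packed(1) layout:
  @0: window [2B, align 1] → 2
  @2: length [4B, align 1] → 6
  @6: payload_len [2B, align 1] → 8
  @8: magic [1B, align 1] → 9
  @9: ttl [1B, align 1] → 10
  @10: seq [10B, align 1] → 20
  @20: src [4B, align 1] → 24
  @24: checksum [4B, align 1] → 28
  @28: ack [104B, align 1] → 132
  size 132, align 1
136 − 132 = 4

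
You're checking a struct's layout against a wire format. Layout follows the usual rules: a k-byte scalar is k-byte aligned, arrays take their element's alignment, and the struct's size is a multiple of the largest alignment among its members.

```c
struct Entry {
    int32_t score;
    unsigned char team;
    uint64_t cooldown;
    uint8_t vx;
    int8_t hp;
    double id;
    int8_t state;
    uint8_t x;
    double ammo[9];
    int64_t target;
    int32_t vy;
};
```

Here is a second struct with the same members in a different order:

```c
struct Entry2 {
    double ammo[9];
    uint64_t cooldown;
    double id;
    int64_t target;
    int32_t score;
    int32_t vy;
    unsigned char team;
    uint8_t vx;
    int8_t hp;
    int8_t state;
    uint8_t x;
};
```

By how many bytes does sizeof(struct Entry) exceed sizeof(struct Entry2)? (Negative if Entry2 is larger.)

16

@0: score [4B, align 4] → 4
@4: team [1B, align 1] → 5
+3 pad (align 8)
@8: cooldown [8B, align 8] → 16
@16: vx [1B, align 1] → 17
@17: hp [1B, align 1] → 18
+6 pad (align 8)
@24: id [8B, align 8] → 32
@32: state [1B, align 1] → 33
@33: x [1B, align 1] → 34
+6 pad (align 8)
@40: ammo [72B, align 8] → 112
@112: target [8B, align 8] → 120
@120: vy [4B, align 4] → 124
+4 tail pad (align 8)
size 128, align 8
— Entry2 —
@0: ammo [72B, align 8] → 72
@72: cooldown [8B, align 8] → 80
@80: id [8B, align 8] → 88
@88: target [8B, align 8] → 96
@96: score [4B, align 4] → 100
@100: vy [4B, align 4] → 104
@104: team [1B, align 1] → 105
@105: vx [1B, align 1] → 106
@106: hp [1B, align 1] → 107
@107: state [1B, align 1] → 108
@108: x [1B, align 1] → 109
+3 tail pad (align 8)
size 112, align 8
128 − 112 = 16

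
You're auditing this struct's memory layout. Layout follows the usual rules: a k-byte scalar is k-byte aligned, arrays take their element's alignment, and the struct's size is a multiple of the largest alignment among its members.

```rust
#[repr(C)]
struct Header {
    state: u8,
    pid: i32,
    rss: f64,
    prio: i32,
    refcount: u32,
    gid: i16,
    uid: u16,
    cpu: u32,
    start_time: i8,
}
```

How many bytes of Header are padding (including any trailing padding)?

10

0..1  state  (1B, 1-aligned)
1..4  -- padding (3B)
4..8  pid  (4B, 4-aligned)
8..16  rss  (8B, 8-aligned)
16..20  prio  (4B, 4-aligned)
20..24  refcount  (4B, 4-aligned)
24..26  gid  (2B, 2-aligned)
26..28  uid  (2B, 2-aligned)
28..32  cpu  (4B, 4-aligned)
32..33  start_time  (1B, 1-aligned)
33..40  -- tail padding (7B)
sizeof = 40, alignof = 8
data bytes 30, size 40 → padding 10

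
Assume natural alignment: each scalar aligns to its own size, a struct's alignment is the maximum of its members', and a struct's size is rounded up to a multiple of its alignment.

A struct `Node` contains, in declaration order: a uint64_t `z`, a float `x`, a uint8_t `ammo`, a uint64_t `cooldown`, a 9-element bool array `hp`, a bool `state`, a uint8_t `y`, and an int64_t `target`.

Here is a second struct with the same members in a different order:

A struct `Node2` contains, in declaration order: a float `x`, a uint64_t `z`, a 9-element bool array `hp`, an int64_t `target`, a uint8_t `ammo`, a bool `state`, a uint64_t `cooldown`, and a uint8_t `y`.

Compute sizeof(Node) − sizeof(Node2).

z at 0 (size 8, align 8) → ends 8
x at 8 (size 4, align 4) → ends 12
ammo at 12 (size 1, align 1) → ends 13
pad 3 to align 8 for cooldown
cooldown at 16 (size 8, align 8) → ends 24
hp at 24 (size 9, align 1) → ends 33
state at 33 (size 1, align 1) → ends 34
y at 34 (size 1, align 1) → ends 35
pad 5 to align 8 for target
target at 40 (size 8, align 8) → ends 48
total 48 bytes, alignment 8
— Node2 —
x at 0 (size 4, align 4) → ends 4
pad 4 to align 8 for z
z at 8 (size 8, align 8) → ends 16
hp at 16 (size 9, align 1) → ends 25
pad 7 to align 8 for target
target at 32 (size 8, align 8) → ends 40
ammo at 40 (size 1, align 1) → ends 41
state at 41 (size 1, align 1) → ends 42
pad 6 to align 8 for cooldown
cooldown at 48 (size 8, align 8) → ends 56
y at 56 (size 1, align 1) → ends 57
tail pad 7 to reach multiple of 8
total 64 bytes, alignment 8
48 − 64 = -16

-16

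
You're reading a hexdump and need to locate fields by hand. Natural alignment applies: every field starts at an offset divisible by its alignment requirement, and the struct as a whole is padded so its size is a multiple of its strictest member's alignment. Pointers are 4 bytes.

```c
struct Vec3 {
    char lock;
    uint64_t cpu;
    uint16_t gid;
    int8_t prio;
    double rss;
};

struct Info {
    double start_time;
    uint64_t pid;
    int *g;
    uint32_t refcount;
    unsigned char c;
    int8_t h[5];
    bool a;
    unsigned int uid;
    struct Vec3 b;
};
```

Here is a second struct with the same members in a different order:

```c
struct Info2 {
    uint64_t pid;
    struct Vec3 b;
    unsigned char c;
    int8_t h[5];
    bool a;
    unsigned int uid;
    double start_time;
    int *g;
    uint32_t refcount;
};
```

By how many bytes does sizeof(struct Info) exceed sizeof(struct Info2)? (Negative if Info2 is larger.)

0

Vec3: @0: lock [1B, align 1] → 1; +7 pad (align 8); @8: cpu [8B, align 8] → 16; @16: gid [2B, align 2] → 18; @18: prio [1B, align 1] → 19; +5 pad (align 8); @24: rss [8B, align 8] → 32; size 32, align 8
@0: start_time [8B, align 8] → 8
@8: pid [8B, align 8] → 16
@16: g [4B, align 4] → 20
@20: refcount [4B, align 4] → 24
@24: c [1B, align 1] → 25
@25: h [5B, align 1] → 30
@30: a [1B, align 1] → 31
+1 pad (align 4)
@32: uid [4B, align 4] → 36
+4 pad (align 8)
@40: b [32B, align 8] → 72
size 72, align 8
— Info2 —
@0: pid [8B, align 8] → 8
@8: b [32B, align 8] → 40
@40: c [1B, align 1] → 41
@41: h [5B, align 1] → 46
@46: a [1B, align 1] → 47
+1 pad (align 4)
@48: uid [4B, align 4] → 52
+4 pad (align 8)
@56: start_time [8B, align 8] → 64
@64: g [4B, align 4] → 68
@68: refcount [4B, align 4] → 72
size 72, align 8
72 − 72 = 0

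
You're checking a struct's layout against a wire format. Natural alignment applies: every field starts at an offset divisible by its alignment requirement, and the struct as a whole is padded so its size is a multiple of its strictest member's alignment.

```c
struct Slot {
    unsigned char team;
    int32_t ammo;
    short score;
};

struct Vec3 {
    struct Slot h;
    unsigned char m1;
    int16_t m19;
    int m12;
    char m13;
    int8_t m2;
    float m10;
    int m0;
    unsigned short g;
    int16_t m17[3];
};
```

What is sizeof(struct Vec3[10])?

400

Slot: team at 0 (size 1, align 1) → ends 1; pad 3 to align 4 for ammo; ammo at 4 (size 4, align 4) → ends 8; score at 8 (size 2, align 2) → ends 10; tail pad 2 to reach multiple of 4; total 12 bytes, alignment 4
h at 0 (size 12, align 4) → ends 12
m1 at 12 (size 1, align 1) → ends 13
pad 1 to align 2 for m19
m19 at 14 (size 2, align 2) → ends 16
m12 at 16 (size 4, align 4) → ends 20
m13 at 20 (size 1, align 1) → ends 21
m2 at 21 (size 1, align 1) → ends 22
pad 2 to align 4 for m10
m10 at 24 (size 4, align 4) → ends 28
m0 at 28 (size 4, align 4) → ends 32
g at 32 (size 2, align 2) → ends 34
m17 at 34 (size 6, align 2) → ends 40
total 40 bytes, alignment 4
array of 10: 10 × 40 = 400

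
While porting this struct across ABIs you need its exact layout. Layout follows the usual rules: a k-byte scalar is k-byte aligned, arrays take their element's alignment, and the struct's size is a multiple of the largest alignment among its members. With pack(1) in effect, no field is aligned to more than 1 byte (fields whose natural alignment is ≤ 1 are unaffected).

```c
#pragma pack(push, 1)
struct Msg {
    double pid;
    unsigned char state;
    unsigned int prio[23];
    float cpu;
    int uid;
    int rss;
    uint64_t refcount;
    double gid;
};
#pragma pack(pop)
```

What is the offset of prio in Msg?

0..8  pid  (8B, 1-aligned)
8..9  state  (1B, 1-aligned)
9..101  prio  (92B, 1-aligned)

9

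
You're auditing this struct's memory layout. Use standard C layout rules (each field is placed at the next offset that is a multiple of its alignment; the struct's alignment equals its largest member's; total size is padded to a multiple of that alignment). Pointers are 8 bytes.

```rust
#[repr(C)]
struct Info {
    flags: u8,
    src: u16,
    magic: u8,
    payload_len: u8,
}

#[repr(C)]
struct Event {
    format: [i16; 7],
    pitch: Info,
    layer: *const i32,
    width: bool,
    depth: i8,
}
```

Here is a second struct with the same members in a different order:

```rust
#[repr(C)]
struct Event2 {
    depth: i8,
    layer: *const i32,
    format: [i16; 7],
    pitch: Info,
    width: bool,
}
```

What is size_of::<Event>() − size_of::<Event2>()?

0

Info: 0..1  flags  (1B, 1-aligned); 1..2  -- padding (1B); 2..4  src  (2B, 2-aligned); 4..5  magic  (1B, 1-aligned); 5..6  payload_len  (1B, 1-aligned); sizeof = 6, alignof = 2
0..14  format  (14B, 2-aligned)
14..20  pitch  (6B, 2-aligned)
20..24  -- padding (4B)
24..32  layer  (8B, 8-aligned)
32..33  width  (1B, 1-aligned)
33..34  depth  (1B, 1-aligned)
34..40  -- tail padding (6B)
sizeof = 40, alignof = 8
— Event2 —
0..1  depth  (1B, 1-aligned)
1..8  -- padding (7B)
8..16  layer  (8B, 8-aligned)
16..30  format  (14B, 2-aligned)
30..36  pitch  (6B, 2-aligned)
36..37  width  (1B, 1-aligned)
37..40  -- tail padding (3B)
sizeof = 40, alignof = 8
40 − 40 = 0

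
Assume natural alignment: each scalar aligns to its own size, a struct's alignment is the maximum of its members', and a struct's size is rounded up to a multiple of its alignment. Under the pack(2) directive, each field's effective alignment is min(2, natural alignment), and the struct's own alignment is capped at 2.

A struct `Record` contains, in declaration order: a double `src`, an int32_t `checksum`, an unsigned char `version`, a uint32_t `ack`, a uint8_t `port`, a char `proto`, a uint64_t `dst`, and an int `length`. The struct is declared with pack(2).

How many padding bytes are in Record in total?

0..8  src  (8B, 2-aligned)
8..12  checksum  (4B, 2-aligned)
12..13  version  (1B, 1-aligned)
13..14  -- padding (1B)
14..18  ack  (4B, 2-aligned)
18..19  port  (1B, 1-aligned)
19..20  proto  (1B, 1-aligned)
20..28  dst  (8B, 2-aligned)
28..32  length  (4B, 2-aligned)
sizeof = 32, alignof = 2
data bytes 31, size 32 → padding 1

1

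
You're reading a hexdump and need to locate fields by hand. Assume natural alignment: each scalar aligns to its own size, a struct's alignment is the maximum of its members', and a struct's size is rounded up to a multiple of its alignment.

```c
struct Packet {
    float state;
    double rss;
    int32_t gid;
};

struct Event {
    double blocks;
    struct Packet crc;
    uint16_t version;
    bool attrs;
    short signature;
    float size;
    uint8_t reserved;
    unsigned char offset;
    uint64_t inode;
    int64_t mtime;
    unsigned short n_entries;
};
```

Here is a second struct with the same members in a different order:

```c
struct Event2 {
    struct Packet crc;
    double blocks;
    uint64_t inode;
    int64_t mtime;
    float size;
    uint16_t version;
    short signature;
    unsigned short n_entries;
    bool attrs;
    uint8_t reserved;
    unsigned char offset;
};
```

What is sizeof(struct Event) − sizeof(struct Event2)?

8

Packet: state at 0 (size 4, align 4) → ends 4; pad 4 to align 8 for rss; rss at 8 (size 8, align 8) → ends 16; gid at 16 (size 4, align 4) → ends 20; tail pad 4 to reach multiple of 8; total 24 bytes, alignment 8
blocks at 0 (size 8, align 8) → ends 8
crc at 8 (size 24, align 8) → ends 32
version at 32 (size 2, align 2) → ends 34
attrs at 34 (size 1, align 1) → ends 35
pad 1 to align 2 for signature
signature at 36 (size 2, align 2) → ends 38
pad 2 to align 4 for size
size at 40 (size 4, align 4) → ends 44
reserved at 44 (size 1, align 1) → ends 45
offset at 45 (size 1, align 1) → ends 46
pad 2 to align 8 for inode
inode at 48 (size 8, align 8) → ends 56
mtime at 56 (size 8, align 8) → ends 64
n_entries at 64 (size 2, align 2) → ends 66
tail pad 6 to reach multiple of 8
total 72 bytes, alignment 8
— Event2 —
crc at 0 (size 24, align 8) → ends 24
blocks at 24 (size 8, align 8) → ends 32
inode at 32 (size 8, align 8) → ends 40
mtime at 40 (size 8, align 8) → ends 48
size at 48 (size 4, align 4) → ends 52
version at 52 (size 2, align 2) → ends 54
signature at 54 (size 2, align 2) → ends 56
n_entries at 56 (size 2, align 2) → ends 58
attrs at 58 (size 1, align 1) → ends 59
reserved at 59 (size 1, align 1) → ends 60
offset at 60 (size 1, align 1) → ends 61
tail pad 3 to reach multiple of 8
total 64 bytes, alignment 8
72 − 64 = 8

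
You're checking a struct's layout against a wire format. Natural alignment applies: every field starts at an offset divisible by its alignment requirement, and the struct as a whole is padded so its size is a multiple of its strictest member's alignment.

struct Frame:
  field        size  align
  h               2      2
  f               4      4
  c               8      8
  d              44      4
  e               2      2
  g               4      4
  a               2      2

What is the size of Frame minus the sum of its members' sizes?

h at 0 (size 2, align 2) → ends 2
pad 2 to align 4 for f
f at 4 (size 4, align 4) → ends 8
c at 8 (size 8, align 8) → ends 16
d at 16 (size 44, align 4) → ends 60
e at 60 (size 2, align 2) → ends 62
pad 2 to align 4 for g
g at 64 (size 4, align 4) → ends 68
a at 68 (size 2, align 2) → ends 70
tail pad 2 to reach multiple of 8
total 72 bytes, alignment 8
data bytes 66, size 72 → padding 6

6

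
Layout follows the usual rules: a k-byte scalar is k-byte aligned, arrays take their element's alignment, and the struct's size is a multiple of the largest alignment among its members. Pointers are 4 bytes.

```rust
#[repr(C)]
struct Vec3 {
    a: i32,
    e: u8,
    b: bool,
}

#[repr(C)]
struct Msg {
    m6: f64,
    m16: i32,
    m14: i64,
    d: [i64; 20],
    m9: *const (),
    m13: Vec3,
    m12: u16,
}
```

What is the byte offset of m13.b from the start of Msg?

Vec3: 0..4  a  (4B, 4-aligned); 4..5  e  (1B, 1-aligned); 5..6  b  (1B, 1-aligned); 6..8  -- tail padding (2B); sizeof = 8, alignof = 4
0..8  m6  (8B, 8-aligned)
8..12  m16  (4B, 4-aligned)
12..16  -- padding (4B)
16..24  m14  (8B, 8-aligned)
24..184  d  (160B, 8-aligned)
184..188  m9  (4B, 4-aligned)
188..196  m13  (8B, 4-aligned)
within Vec3: b at 5
188 + 5 = 193

193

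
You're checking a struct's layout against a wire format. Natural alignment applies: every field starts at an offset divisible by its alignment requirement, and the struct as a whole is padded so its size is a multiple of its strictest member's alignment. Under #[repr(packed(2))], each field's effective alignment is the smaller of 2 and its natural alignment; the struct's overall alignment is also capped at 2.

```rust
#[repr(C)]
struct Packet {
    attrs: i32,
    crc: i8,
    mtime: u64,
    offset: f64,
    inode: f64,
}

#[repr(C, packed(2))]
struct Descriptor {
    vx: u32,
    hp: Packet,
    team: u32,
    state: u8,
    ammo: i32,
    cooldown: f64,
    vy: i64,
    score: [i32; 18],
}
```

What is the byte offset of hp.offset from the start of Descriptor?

20

Packet: attrs at 0 (size 4, align 4) → ends 4; crc at 4 (size 1, align 1) → ends 5; pad 3 to align 8 for mtime; mtime at 8 (size 8, align 8) → ends 16; offset at 16 (size 8, align 8) → ends 24; inode at 24 (size 8, align 8) → ends 32; total 32 bytes, alignment 8
vx at 0 (size 4, align 2) → ends 4
hp at 4 (size 32, align 2) → ends 36
within Packet: offset at 16
4 + 16 = 20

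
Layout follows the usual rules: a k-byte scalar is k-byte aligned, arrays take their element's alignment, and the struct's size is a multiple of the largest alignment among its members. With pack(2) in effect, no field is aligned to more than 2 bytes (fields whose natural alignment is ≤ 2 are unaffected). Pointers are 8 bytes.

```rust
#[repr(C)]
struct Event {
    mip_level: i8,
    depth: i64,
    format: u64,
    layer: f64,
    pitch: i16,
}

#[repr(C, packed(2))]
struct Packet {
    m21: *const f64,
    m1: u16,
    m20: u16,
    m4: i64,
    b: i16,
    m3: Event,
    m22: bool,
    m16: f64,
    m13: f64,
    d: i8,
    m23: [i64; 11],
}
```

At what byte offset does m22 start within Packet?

62

Event: @0: mip_level [1B, align 1] → 1; +7 pad (align 8); @8: depth [8B, align 8] → 16; @16: format [8B, align 8] → 24; @24: layer [8B, align 8] → 32; @32: pitch [2B, align 2] → 34; +6 tail pad (align 8); size 40, align 8
@0: m21 [8B, align 2] → 8
@8: m1 [2B, align 2] → 10
@10: m20 [2B, align 2] → 12
@12: m4 [8B, align 2] → 20
@20: b [2B, align 2] → 22
@22: m3 [40B, align 2] → 62
@62: m22 [1B, align 1] → 63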